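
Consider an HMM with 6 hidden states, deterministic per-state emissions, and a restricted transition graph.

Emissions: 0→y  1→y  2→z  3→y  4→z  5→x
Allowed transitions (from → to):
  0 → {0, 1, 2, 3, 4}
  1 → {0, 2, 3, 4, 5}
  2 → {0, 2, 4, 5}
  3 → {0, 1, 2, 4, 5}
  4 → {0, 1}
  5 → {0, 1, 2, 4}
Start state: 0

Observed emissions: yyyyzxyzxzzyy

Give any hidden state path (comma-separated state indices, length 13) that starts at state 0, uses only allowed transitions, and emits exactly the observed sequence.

  t0 'y' -> {0,1,3}, take 0 (start)
  t1 'y' -> {0,1,3}, take 3 (0->3 ok)
  t2 'y' -> {0,1,3}, take 0 (3->0 ok)
  t3 'y' -> {0,1,3}, take 3 (0->3 ok)
  t4 'z' -> {2,4}, take 2 (3->2 ok)
  t5 'x' -> {5}, take 5 (2->5 ok)
  t6 'y' -> {0,1,3}, take 1 (5->1 ok)
  t7 'z' -> {2,4}, take 2 (1->2 ok)
  t8 'x' -> {5}, take 5 (2->5 ok)
  t9 'z' -> {2,4}, take 2 (5->2 ok)
  t10 'z' -> {2,4}, take 4 (2->4 ok)
  t11 'y' -> {0,1,3}, take 0 (4->0 ok)
  t12 'y' -> {0,1,3}, take 0 (0->0 ok)

0,3,0,3,2,5,1,2,5,2,4,0,0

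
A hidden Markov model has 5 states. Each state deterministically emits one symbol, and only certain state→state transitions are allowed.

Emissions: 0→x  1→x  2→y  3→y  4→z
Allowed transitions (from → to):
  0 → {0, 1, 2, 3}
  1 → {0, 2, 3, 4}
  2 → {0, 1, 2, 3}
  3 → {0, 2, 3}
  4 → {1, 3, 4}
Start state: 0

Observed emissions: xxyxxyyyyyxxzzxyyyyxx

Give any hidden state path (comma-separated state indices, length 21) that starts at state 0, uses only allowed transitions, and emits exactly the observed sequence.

  [0] x  {0,1}  => 0  start
  [1] x  {0,1}  => 0  0->0 ok
  [2] y  {2,3}  => 2  0->2 ok
  [3] x  {0,1}  => 0  2->0 ok
  [4] x  {0,1}  => 0  0->0 ok
  [5] y  {2,3}  => 2  0->2 ok
  [6] y  {2,3}  => 3  2->3 ok
  [7] y  {2,3}  => 2  3->2 ok
  [8] y  {2,3}  => 3  2->3 ok
  [9] y  {2,3}  => 2  3->2 ok
  [10] x  {0,1}  => 0  2->0 ok
  [11] x  {0,1}  => 1  0->1 ok
  [12] z  {4}  => 4  1->4 ok
  [13] z  {4}  => 4  4->4 ok
  [14] x  {0,1}  => 1  4->1 ok
  [15] y  {2,3}  => 3  1->3 ok
  [16] y  {2,3}  => 3  3->3 ok
  [17] y  {2,3}  => 3  3->3 ok
  [18] y  {2,3}  => 3  3->3 ok
  [19] x  {0,1}  => 0  3->0 ok
  [20] x  {0,1}  => 0  0->0 ok

0,0,2,0,0,2,3,2,3,2,0,1,4,4,1,3,3,3,3,0,0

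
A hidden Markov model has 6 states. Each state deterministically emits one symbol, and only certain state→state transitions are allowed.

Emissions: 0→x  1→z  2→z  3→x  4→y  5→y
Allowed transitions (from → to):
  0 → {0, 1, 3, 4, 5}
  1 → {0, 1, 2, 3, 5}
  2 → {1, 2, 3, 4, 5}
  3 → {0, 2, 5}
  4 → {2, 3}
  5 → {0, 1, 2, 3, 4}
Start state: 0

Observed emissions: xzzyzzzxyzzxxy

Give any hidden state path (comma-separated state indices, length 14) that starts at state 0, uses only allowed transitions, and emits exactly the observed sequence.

0,1,1,5,2,2,1,0,5,1,1,3,0,5

  t0 'x' -> {0,3}, take 0 (start)
  t1 'z' -> {1,2}, take 1 (0->1 ok)
  t2 'z' -> {1,2}, take 1 (1->1 ok)
  t3 'y' -> {4,5}, take 5 (1->5 ok)
  t4 'z' -> {1,2}, take 2 (5->2 ok)
  t5 'z' -> {1,2}, take 2 (2->2 ok)
  t6 'z' -> {1,2}, take 1 (2->1 ok)
  t7 'x' -> {0,3}, take 0 (1->0 ok)
  t8 'y' -> {4,5}, take 5 (0->5 ok)
  t9 'z' -> {1,2}, take 1 (5->1 ok)
  t10 'z' -> {1,2}, take 1 (1->1 ok)
  t11 'x' -> {0,3}, take 3 (1->3 ok)
  t12 'x' -> {0,3}, take 0 (3->0 ok)
  t13 'y' -> {4,5}, take 5 (0->5 ok)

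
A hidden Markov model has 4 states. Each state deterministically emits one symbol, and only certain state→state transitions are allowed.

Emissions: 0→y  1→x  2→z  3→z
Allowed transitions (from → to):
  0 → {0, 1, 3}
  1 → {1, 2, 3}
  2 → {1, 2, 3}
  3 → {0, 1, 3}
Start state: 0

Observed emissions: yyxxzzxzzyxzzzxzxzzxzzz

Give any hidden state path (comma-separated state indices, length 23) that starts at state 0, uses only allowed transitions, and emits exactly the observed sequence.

0,0,1,1,2,2,1,3,3,0,1,2,2,2,1,3,1,2,3,1,3,3,3

  [0] y  {0}  => 0  start
  [1] y  {0}  => 0  0->0 ok
  [2] x  {1}  => 1  0->1 ok
  [3] x  {1}  => 1  1->1 ok
  [4] z  {2,3}  => 2  1->2 ok
  [5] z  {2,3}  => 2  2->2 ok
  [6] x  {1}  => 1  2->1 ok
  [7] z  {2,3}  => 3  1->3 ok
  [8] z  {2,3}  => 3  3->3 ok
  [9] y  {0}  => 0  3->0 ok
  [10] x  {1}  => 1  0->1 ok
  [11] z  {2,3}  => 2  1->2 ok
  [12] z  {2,3}  => 2  2->2 ok
  [13] z  {2,3}  => 2  2->2 ok
  [14] x  {1}  => 1  2->1 ok
  [15] z  {2,3}  => 3  1->3 ok
  [16] x  {1}  => 1  3->1 ok
  [17] z  {2,3}  => 2  1->2 ok
  [18] z  {2,3}  => 3  2->3 ok
  [19] x  {1}  => 1  3->1 ok
  [20] z  {2,3}  => 3  1->3 ok
  [21] z  {2,3}  => 3  3->3 ok
  [22] z  {2,3}  => 3  3->3 ok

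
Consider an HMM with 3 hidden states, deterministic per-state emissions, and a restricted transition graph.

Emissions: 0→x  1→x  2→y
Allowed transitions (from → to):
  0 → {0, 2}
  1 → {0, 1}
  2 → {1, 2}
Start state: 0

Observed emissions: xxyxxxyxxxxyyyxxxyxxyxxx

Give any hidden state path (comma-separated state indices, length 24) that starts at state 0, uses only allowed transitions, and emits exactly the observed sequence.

0,0,2,1,1,0,2,1,1,1,0,2,2,2,1,0,0,2,1,0,2,1,0,0

  [0] x  {0,1}  => 0  start
  [1] x  {0,1}  => 0  0->0 ok
  [2] y  {2}  => 2  0->2 ok
  [3] x  {0,1}  => 1  2->1 ok
  [4] x  {0,1}  => 1  1->1 ok
  [5] x  {0,1}  => 0  1->0 ok
  [6] y  {2}  => 2  0->2 ok
  [7] x  {0,1}  => 1  2->1 ok
  [8] x  {0,1}  => 1  1->1 ok
  [9] x  {0,1}  => 1  1->1 ok
  [10] x  {0,1}  => 0  1->0 ok
  [11] y  {2}  => 2  0->2 ok
  [12] y  {2}  => 2  2->2 ok
  [13] y  {2}  => 2  2->2 ok
  [14] x  {0,1}  => 1  2->1 ok
  [15] x  {0,1}  => 0  1->0 ok
  [16] x  {0,1}  => 0  0->0 ok
  [17] y  {2}  => 2  0->2 ok
  [18] x  {0,1}  => 1  2->1 ok
  [19] x  {0,1}  => 0  1->0 ok
  [20] y  {2}  => 2  0->2 ok
  [21] x  {0,1}  => 1  2->1 ok
  [22] x  {0,1}  => 0  1->0 ok
  [23] x  {0,1}  => 0  0->0 ok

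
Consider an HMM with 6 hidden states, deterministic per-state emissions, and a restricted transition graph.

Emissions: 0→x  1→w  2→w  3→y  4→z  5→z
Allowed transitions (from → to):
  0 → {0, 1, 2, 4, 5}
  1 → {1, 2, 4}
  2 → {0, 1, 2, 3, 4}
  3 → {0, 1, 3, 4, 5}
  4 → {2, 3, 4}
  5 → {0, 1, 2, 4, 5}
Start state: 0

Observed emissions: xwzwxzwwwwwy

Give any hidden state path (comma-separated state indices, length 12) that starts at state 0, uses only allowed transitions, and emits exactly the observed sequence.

  pos 0: x in {0}, choose 0; start
  pos 1: w in {1,2}, choose 2; 0->2 ok
  pos 2: z in {4,5}, choose 4; 2->4 ok
  pos 3: w in {1,2}, choose 2; 4->2 ok
  pos 4: x in {0}, choose 0; 2->0 ok
  pos 5: z in {4,5}, choose 5; 0->5 ok
  pos 6: w in {1,2}, choose 1; 5->1 ok
  pos 7: w in {1,2}, choose 1; 1->1 ok
  pos 8: w in {1,2}, choose 1; 1->1 ok
  pos 9: w in {1,2}, choose 2; 1->2 ok
  pos 10: w in {1,2}, choose 2; 2->2 ok
  pos 11: y in {3}, choose 3; 2->3 ok

0,2,4,2,0,5,1,1,1,2,2,3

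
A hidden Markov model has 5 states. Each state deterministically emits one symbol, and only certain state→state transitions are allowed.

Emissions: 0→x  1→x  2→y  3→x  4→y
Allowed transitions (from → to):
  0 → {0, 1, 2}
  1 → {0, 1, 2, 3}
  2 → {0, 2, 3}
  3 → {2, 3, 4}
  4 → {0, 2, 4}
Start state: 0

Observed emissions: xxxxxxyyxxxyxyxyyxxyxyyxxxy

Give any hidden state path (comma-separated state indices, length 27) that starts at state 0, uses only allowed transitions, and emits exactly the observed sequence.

0,0,0,0,1,3,4,4,0,1,0,2,3,2,0,2,2,0,0,2,3,2,2,0,1,1,2

  t0 'x' -> {0,1,3}, take 0 (start)
  t1 'x' -> {0,1,3}, take 0 (0->0 ok)
  t2 'x' -> {0,1,3}, take 0 (0->0 ok)
  t3 'x' -> {0,1,3}, take 0 (0->0 ok)
  t4 'x' -> {0,1,3}, take 1 (0->1 ok)
  t5 'x' -> {0,1,3}, take 3 (1->3 ok)
  t6 'y' -> {2,4}, take 4 (3->4 ok)
  t7 'y' -> {2,4}, take 4 (4->4 ok)
  t8 'x' -> {0,1,3}, take 0 (4->0 ok)
  t9 'x' -> {0,1,3}, take 1 (0->1 ok)
  t10 'x' -> {0,1,3}, take 0 (1->0 ok)
  t11 'y' -> {2,4}, take 2 (0->2 ok)
  t12 'x' -> {0,1,3}, take 3 (2->3 ok)
  t13 'y' -> {2,4}, take 2 (3->2 ok)
  t14 'x' -> {0,1,3}, take 0 (2->0 ok)
  t15 'y' -> {2,4}, take 2 (0->2 ok)
  t16 'y' -> {2,4}, take 2 (2->2 ok)
  t17 'x' -> {0,1,3}, take 0 (2->0 ok)
  t18 'x' -> {0,1,3}, take 0 (0->0 ok)
  t19 'y' -> {2,4}, take 2 (0->2 ok)
  t20 'x' -> {0,1,3}, take 3 (2->3 ok)
  t21 'y' -> {2,4}, take 2 (3->2 ok)
  t22 'y' -> {2,4}, take 2 (2->2 ok)
  t23 'x' -> {0,1,3}, take 0 (2->0 ok)
  t24 'x' -> {0,1,3}, take 1 (0->1 ok)
  t25 'x' -> {0,1,3}, take 1 (1->1 ok)
  t26 'y' -> {2,4}, take 2 (1->2 ok)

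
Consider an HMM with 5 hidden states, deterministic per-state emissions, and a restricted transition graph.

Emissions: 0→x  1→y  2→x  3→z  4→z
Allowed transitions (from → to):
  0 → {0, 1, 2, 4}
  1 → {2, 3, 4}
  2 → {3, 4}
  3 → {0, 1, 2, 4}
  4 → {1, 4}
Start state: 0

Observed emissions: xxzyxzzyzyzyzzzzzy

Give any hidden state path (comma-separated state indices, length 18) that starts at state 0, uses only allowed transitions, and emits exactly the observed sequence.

0,2,4,1,2,4,4,1,4,1,3,1,3,4,4,4,4,1

  pos 0: x in {0,2}, choose 0; start
  pos 1: x in {0,2}, choose 2; 0->2 ok
  pos 2: z in {3,4}, choose 4; 2->4 ok
  pos 3: y in {1}, choose 1; 4->1 ok
  pos 4: x in {0,2}, choose 2; 1->2 ok
  pos 5: z in {3,4}, choose 4; 2->4 ok
  pos 6: z in {3,4}, choose 4; 4->4 ok
  pos 7: y in {1}, choose 1; 4->1 ok
  pos 8: z in {3,4}, choose 4; 1->4 ok
  pos 9: y in {1}, choose 1; 4->1 ok
  pos 10: z in {3,4}, choose 3; 1->3 ok
  pos 11: y in {1}, choose 1; 3->1 ok
  pos 12: z in {3,4}, choose 3; 1->3 ok
  pos 13: z in {3,4}, choose 4; 3->4 ok
  pos 14: z in {3,4}, choose 4; 4->4 ok
  pos 15: z in {3,4}, choose 4; 4->4 ok
  pos 16: z in {3,4}, choose 4; 4->4 ok
  pos 17: y in {1}, choose 1; 4->1 ok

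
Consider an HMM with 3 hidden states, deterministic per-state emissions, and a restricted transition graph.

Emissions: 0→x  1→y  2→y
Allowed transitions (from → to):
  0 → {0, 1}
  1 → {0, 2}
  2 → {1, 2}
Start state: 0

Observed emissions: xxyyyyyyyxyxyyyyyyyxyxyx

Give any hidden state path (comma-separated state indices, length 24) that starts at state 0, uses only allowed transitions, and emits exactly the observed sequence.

0,0,1,2,2,2,2,2,1,0,1,0,1,2,2,2,2,2,1,0,1,0,1,0

  0: obs=x cand={0} pick 0 [start]
  1: obs=x cand={0} pick 0 [0->0 ok]
  2: obs=y cand={1,2} pick 1 [0->1 ok]
  3: obs=y cand={1,2} pick 2 [1->2 ok]
  4: obs=y cand={1,2} pick 2 [2->2 ok]
  5: obs=y cand={1,2} pick 2 [2->2 ok]
  6: obs=y cand={1,2} pick 2 [2->2 ok]
  7: obs=y cand={1,2} pick 2 [2->2 ok]
  8: obs=y cand={1,2} pick 1 [2->1 ok]
  9: obs=x cand={0} pick 0 [1->0 ok]
  10: obs=y cand={1,2} pick 1 [0->1 ok]
  11: obs=x cand={0} pick 0 [1->0 ok]
  12: obs=y cand={1,2} pick 1 [0->1 ok]
  13: obs=y cand={1,2} pick 2 [1->2 ok]
  14: obs=y cand={1,2} pick 2 [2->2 ok]
  15: obs=y cand={1,2} pick 2 [2->2 ok]
  16: obs=y cand={1,2} pick 2 [2->2 ok]
  17: obs=y cand={1,2} pick 2 [2->2 ok]
  18: obs=y cand={1,2} pick 1 [2->1 ok]
  19: obs=x cand={0} pick 0 [1->0 ok]
  20: obs=y cand={1,2} pick 1 [0->1 ok]
  21: obs=x cand={0} pick 0 [1->0 ok]
  22: obs=y cand={1,2} pick 1 [0->1 ok]
  23: obs=x cand={0} pick 0 [1->0 ok]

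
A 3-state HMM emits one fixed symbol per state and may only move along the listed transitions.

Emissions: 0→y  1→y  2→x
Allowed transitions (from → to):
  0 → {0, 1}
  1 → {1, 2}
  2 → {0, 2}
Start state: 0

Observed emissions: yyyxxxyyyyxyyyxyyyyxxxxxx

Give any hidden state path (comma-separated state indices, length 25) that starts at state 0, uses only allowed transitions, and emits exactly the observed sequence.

  0: obs=y cand={0,1} pick 0 [start]
  1: obs=y cand={0,1} pick 1 [0->1 ok]
  2: obs=y cand={0,1} pick 1 [1->1 ok]
  3: obs=x cand={2} pick 2 [1->2 ok]
  4: obs=x cand={2} pick 2 [2->2 ok]
  5: obs=x cand={2} pick 2 [2->2 ok]
  6: obs=y cand={0,1} pick 0 [2->0 ok]
  7: obs=y cand={0,1} pick 0 [0->0 ok]
  8: obs=y cand={0,1} pick 0 [0->0 ok]
  9: obs=y cand={0,1} pick 1 [0->1 ok]
  10: obs=x cand={2} pick 2 [1->2 ok]
  11: obs=y cand={0,1} pick 0 [2->0 ok]
  12: obs=y cand={0,1} pick 0 [0->0 ok]
  13: obs=y cand={0,1} pick 1 [0->1 ok]
  14: obs=x cand={2} pick 2 [1->2 ok]
  15: obs=y cand={0,1} pick 0 [2->0 ok]
  16: obs=y cand={0,1} pick 0 [0->0 ok]
  17: obs=y cand={0,1} pick 1 [0->1 ok]
  18: obs=y cand={0,1} pick 1 [1->1 ok]
  19: obs=x cand={2} pick 2 [1->2 ok]
  20: obs=x cand={2} pick 2 [2->2 ok]
  21: obs=x cand={2} pick 2 [2->2 ok]
  22: obs=x cand={2} pick 2 [2->2 ok]
  23: obs=x cand={2} pick 2 [2->2 ok]
  24: obs=x cand={2} pick 2 [2->2 ok]

0,1,1,2,2,2,0,0,0,1,2,0,0,1,2,0,0,1,1,2,2,2,2,2,2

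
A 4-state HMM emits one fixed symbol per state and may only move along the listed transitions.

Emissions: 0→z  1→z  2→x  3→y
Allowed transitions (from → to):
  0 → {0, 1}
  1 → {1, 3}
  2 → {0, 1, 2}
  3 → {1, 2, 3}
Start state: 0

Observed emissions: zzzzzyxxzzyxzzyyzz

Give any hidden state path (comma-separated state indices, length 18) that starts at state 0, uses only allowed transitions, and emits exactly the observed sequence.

0,0,0,1,1,3,2,2,0,1,3,2,0,1,3,3,1,1

  0: obs=z cand={0,1} pick 0 [start]
  1: obs=z cand={0,1} pick 0 [0->0 ok]
  2: obs=z cand={0,1} pick 0 [0->0 ok]
  3: obs=z cand={0,1} pick 1 [0->1 ok]
  4: obs=z cand={0,1} pick 1 [1->1 ok]
  5: obs=y cand={3} pick 3 [1->3 ok]
  6: obs=x cand={2} pick 2 [3->2 ok]
  7: obs=x cand={2} pick 2 [2->2 ok]
  8: obs=z cand={0,1} pick 0 [2->0 ok]
  9: obs=z cand={0,1} pick 1 [0->1 ok]
  10: obs=y cand={3} pick 3 [1->3 ok]
  11: obs=x cand={2} pick 2 [3->2 ok]
  12: obs=z cand={0,1} pick 0 [2->0 ok]
  13: obs=z cand={0,1} pick 1 [0->1 ok]
  14: obs=y cand={3} pick 3 [1->3 ok]
  15: obs=y cand={3} pick 3 [3->3 ok]
  16: obs=z cand={0,1} pick 1 [3->1 ok]
  17: obs=z cand={0,1} pick 1 [1->1 ok]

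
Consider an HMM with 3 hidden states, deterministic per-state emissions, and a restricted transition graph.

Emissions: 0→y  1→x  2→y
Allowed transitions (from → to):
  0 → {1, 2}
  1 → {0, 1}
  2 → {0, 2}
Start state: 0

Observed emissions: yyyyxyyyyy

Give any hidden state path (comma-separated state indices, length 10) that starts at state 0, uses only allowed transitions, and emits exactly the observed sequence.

0,2,2,0,1,0,2,0,2,2

  pos 0: y in {0,2}, choose 0; start
  pos 1: y in {0,2}, choose 2; 0->2 ok
  pos 2: y in {0,2}, choose 2; 2->2 ok
  pos 3: y in {0,2}, choose 0; 2->0 ok
  pos 4: x in {1}, choose 1; 0->1 ok
  pos 5: y in {0,2}, choose 0; 1->0 ok
  pos 6: y in {0,2}, choose 2; 0->2 ok
  pos 7: y in {0,2}, choose 0; 2->0 ok
  pos 8: y in {0,2}, choose 2; 0->2 ok
  pos 9: y in {0,2}, choose 2; 2->2 ok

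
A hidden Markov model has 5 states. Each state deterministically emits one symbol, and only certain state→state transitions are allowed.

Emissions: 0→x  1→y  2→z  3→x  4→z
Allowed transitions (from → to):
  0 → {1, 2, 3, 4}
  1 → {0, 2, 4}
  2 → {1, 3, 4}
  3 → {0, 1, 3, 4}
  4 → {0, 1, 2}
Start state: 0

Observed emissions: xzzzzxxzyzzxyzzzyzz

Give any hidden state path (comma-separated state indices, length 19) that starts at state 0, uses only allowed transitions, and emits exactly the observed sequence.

  0: obs=x cand={0,3} pick 0 [start]
  1: obs=z cand={2,4} pick 4 [0->4 ok]
  2: obs=z cand={2,4} pick 2 [4->2 ok]
  3: obs=z cand={2,4} pick 4 [2->4 ok]
  4: obs=z cand={2,4} pick 2 [4->2 ok]
  5: obs=x cand={0,3} pick 3 [2->3 ok]
  6: obs=x cand={0,3} pick 0 [3->0 ok]
  7: obs=z cand={2,4} pick 2 [0->2 ok]
  8: obs=y cand={1} pick 1 [2->1 ok]
  9: obs=z cand={2,4} pick 4 [1->4 ok]
  10: obs=z cand={2,4} pick 2 [4->2 ok]
  11: obs=x cand={0,3} pick 3 [2->3 ok]
  12: obs=y cand={1} pick 1 [3->1 ok]
  13: obs=z cand={2,4} pick 4 [1->4 ok]
  14: obs=z cand={2,4} pick 2 [4->2 ok]
  15: obs=z cand={2,4} pick 4 [2->4 ok]
  16: obs=y cand={1} pick 1 [4->1 ok]
  17: obs=z cand={2,4} pick 2 [1->2 ok]
  18: obs=z cand={2,4} pick 4 [2->4 ok]

0,4,2,4,2,3,0,2,1,4,2,3,1,4,2,4,1,2,4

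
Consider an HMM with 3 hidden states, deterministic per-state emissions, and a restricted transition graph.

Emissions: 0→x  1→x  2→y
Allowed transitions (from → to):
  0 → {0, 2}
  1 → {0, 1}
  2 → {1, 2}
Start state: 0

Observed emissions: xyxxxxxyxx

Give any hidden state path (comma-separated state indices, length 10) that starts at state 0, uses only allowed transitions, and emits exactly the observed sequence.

0,2,1,1,1,1,0,2,1,0

  pos 0: x in {0,1}, choose 0; start
  pos 1: y in {2}, choose 2; 0->2 ok
  pos 2: x in {0,1}, choose 1; 2->1 ok
  pos 3: x in {0,1}, choose 1; 1->1 ok
  pos 4: x in {0,1}, choose 1; 1->1 ok
  pos 5: x in {0,1}, choose 1; 1->1 ok
  pos 6: x in {0,1}, choose 0; 1->0 ok
  pos 7: y in {2}, choose 2; 0->2 ok
  pos 8: x in {0,1}, choose 1; 2->1 ok
  pos 9: x in {0,1}, choose 0; 1->0 ok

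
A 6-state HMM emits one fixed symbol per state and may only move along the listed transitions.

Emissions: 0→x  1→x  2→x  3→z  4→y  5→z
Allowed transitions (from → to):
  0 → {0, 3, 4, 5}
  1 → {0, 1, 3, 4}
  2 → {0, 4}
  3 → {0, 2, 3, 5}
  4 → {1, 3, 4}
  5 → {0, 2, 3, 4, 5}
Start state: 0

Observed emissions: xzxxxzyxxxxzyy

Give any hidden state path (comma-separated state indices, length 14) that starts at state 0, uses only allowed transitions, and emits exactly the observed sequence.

0,3,2,0,0,5,4,1,1,1,0,5,4,4

  pos 0: x in {0,1,2}, choose 0; start
  pos 1: z in {3,5}, choose 3; 0->3 ok
  pos 2: x in {0,1,2}, choose 2; 3->2 ok
  pos 3: x in {0,1,2}, choose 0; 2->0 ok
  pos 4: x in {0,1,2}, choose 0; 0->0 ok
  pos 5: z in {3,5}, choose 5; 0->5 ok
  pos 6: y in {4}, choose 4; 5->4 ok
  pos 7: x in {0,1,2}, choose 1; 4->1 ok
  pos 8: x in {0,1,2}, choose 1; 1->1 ok
  pos 9: x in {0,1,2}, choose 1; 1->1 ok
  pos 10: x in {0,1,2}, choose 0; 1->0 ok
  pos 11: z in {3,5}, choose 5; 0->5 ok
  pos 12: y in {4}, choose 4; 5->4 ok
  pos 13: y in {4}, choose 4; 4->4 ok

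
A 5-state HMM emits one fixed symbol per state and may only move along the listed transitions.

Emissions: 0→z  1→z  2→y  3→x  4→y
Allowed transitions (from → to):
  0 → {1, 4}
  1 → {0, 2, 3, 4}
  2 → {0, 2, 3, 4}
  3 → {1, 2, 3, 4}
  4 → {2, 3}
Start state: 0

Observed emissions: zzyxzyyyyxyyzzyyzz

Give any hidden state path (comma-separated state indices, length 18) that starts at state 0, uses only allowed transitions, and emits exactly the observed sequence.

  [0] z  {0,1}  => 0  start
  [1] z  {0,1}  => 1  0->1 ok
  [2] y  {2,4}  => 4  1->4 ok
  [3] x  {3}  => 3  4->3 ok
  [4] z  {0,1}  => 1  3->1 ok
  [5] y  {2,4}  => 2  1->2 ok
  [6] y  {2,4}  => 2  2->2 ok
  [7] y  {2,4}  => 2  2->2 ok
  [8] y  {2,4}  => 4  2->4 ok
  [9] x  {3}  => 3  4->3 ok
  [10] y  {2,4}  => 4  3->4 ok
  [11] y  {2,4}  => 2  4->2 ok
  [12] z  {0,1}  => 0  2->0 ok
  [13] z  {0,1}  => 1  0->1 ok
  [14] y  {2,4}  => 2  1->2 ok
  [15] y  {2,4}  => 2  2->2 ok
  [16] z  {0,1}  => 0  2->0 ok
  [17] z  {0,1}  => 1  0->1 ok

0,1,4,3,1,2,2,2,4,3,4,2,0,1,2,2,0,1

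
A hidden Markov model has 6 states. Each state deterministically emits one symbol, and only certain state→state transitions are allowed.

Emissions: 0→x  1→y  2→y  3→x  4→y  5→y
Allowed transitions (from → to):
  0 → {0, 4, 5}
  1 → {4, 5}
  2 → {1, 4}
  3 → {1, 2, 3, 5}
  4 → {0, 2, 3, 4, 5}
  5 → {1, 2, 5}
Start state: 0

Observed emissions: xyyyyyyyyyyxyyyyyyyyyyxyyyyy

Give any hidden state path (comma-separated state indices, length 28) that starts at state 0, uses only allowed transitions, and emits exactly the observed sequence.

0,4,2,1,5,1,4,4,5,1,4,3,5,2,4,2,1,5,5,5,1,4,3,2,4,2,4,5

  t0 'x' -> {0,3}, take 0 (start)
  t1 'y' -> {1,2,4,5}, take 4 (0->4 ok)
  t2 'y' -> {1,2,4,5}, take 2 (4->2 ok)
  t3 'y' -> {1,2,4,5}, take 1 (2->1 ok)
  t4 'y' -> {1,2,4,5}, take 5 (1->5 ok)
  t5 'y' -> {1,2,4,5}, take 1 (5->1 ok)
  t6 'y' -> {1,2,4,5}, take 4 (1->4 ok)
  t7 'y' -> {1,2,4,5}, take 4 (4->4 ok)
  t8 'y' -> {1,2,4,5}, take 5 (4->5 ok)
  t9 'y' -> {1,2,4,5}, take 1 (5->1 ok)
  t10 'y' -> {1,2,4,5}, take 4 (1->4 ok)
  t11 'x' -> {0,3}, take 3 (4->3 ok)
  t12 'y' -> {1,2,4,5}, take 5 (3->5 ok)
  t13 'y' -> {1,2,4,5}, take 2 (5->2 ok)
  t14 'y' -> {1,2,4,5}, take 4 (2->4 ok)
  t15 'y' -> {1,2,4,5}, take 2 (4->2 ok)
  t16 'y' -> {1,2,4,5}, take 1 (2->1 ok)
  t17 'y' -> {1,2,4,5}, take 5 (1->5 ok)
  t18 'y' -> {1,2,4,5}, take 5 (5->5 ok)
  t19 'y' -> {1,2,4,5}, take 5 (5->5 ok)
  t20 'y' -> {1,2,4,5}, take 1 (5->1 ok)
  t21 'y' -> {1,2,4,5}, take 4 (1->4 ok)
  t22 'x' -> {0,3}, take 3 (4->3 ok)
  t23 'y' -> {1,2,4,5}, take 2 (3->2 ok)
  t24 'y' -> {1,2,4,5}, take 4 (2->4 ok)
  t25 'y' -> {1,2,4,5}, take 2 (4->2 ok)
  t26 'y' -> {1,2,4,5}, take 4 (2->4 ok)
  t27 'y' -> {1,2,4,5}, take 5 (4->5 ok)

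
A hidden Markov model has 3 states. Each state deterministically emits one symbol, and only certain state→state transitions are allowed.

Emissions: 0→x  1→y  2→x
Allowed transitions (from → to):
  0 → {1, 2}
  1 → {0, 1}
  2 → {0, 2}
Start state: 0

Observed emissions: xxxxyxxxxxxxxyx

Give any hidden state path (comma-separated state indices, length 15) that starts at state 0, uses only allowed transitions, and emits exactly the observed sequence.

  [0] x  {0,2}  => 0  start
  [1] x  {0,2}  => 2  0->2 ok
  [2] x  {0,2}  => 2  2->2 ok
  [3] x  {0,2}  => 0  2->0 ok
  [4] y  {1}  => 1  0->1 ok
  [5] x  {0,2}  => 0  1->0 ok
  [6] x  {0,2}  => 2  0->2 ok
  [7] x  {0,2}  => 2  2->2 ok
  [8] x  {0,2}  => 2  2->2 ok
  [9] x  {0,2}  => 0  2->0 ok
  [10] x  {0,2}  => 2  0->2 ok
  [11] x  {0,2}  => 2  2->2 ok
  [12] x  {0,2}  => 0  2->0 ok
  [13] y  {1}  => 1  0->1 ok
  [14] x  {0,2}  => 0  1->0 ok

0,2,2,0,1,0,2,2,2,0,2,2,0,1,0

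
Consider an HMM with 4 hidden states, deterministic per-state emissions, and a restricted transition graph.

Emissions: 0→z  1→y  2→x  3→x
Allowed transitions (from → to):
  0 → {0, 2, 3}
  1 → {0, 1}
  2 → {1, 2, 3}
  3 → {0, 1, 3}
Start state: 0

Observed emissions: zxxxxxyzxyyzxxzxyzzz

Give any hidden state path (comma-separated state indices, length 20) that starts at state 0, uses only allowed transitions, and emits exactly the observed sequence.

  pos 0: z in {0}, choose 0; start
  pos 1: x in {2,3}, choose 2; 0->2 ok
  pos 2: x in {2,3}, choose 2; 2->2 ok
  pos 3: x in {2,3}, choose 3; 2->3 ok
  pos 4: x in {2,3}, choose 3; 3->3 ok
  pos 5: x in {2,3}, choose 3; 3->3 ok
  pos 6: y in {1}, choose 1; 3->1 ok
  pos 7: z in {0}, choose 0; 1->0 ok
  pos 8: x in {2,3}, choose 2; 0->2 ok
  pos 9: y in {1}, choose 1; 2->1 ok
  pos 10: y in {1}, choose 1; 1->1 ok
  pos 11: z in {0}, choose 0; 1->0 ok
  pos 12: x in {2,3}, choose 3; 0->3 ok
  pos 13: x in {2,3}, choose 3; 3->3 ok
  pos 14: z in {0}, choose 0; 3->0 ok
  pos 15: x in {2,3}, choose 2; 0->2 ok
  pos 16: y in {1}, choose 1; 2->1 ok
  pos 17: z in {0}, choose 0; 1->0 ok
  pos 18: z in {0}, choose 0; 0->0 ok
  pos 19: z in {0}, choose 0; 0->0 ok

0,2,2,3,3,3,1,0,2,1,1,0,3,3,0,2,1,0,0,0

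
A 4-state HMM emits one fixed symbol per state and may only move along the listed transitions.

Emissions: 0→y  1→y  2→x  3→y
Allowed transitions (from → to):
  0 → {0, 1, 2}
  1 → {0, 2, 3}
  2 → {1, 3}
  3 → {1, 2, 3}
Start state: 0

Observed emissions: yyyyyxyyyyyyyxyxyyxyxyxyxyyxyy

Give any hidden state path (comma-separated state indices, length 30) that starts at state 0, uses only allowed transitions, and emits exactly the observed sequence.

0,0,1,0,1,2,1,0,1,3,1,0,1,2,1,2,3,1,2,1,2,1,2,3,2,1,3,2,1,0

  t0 'y' -> {0,1,3}, take 0 (start)
  t1 'y' -> {0,1,3}, take 0 (0->0 ok)
  t2 'y' -> {0,1,3}, take 1 (0->1 ok)
  t3 'y' -> {0,1,3}, take 0 (1->0 ok)
  t4 'y' -> {0,1,3}, take 1 (0->1 ok)
  t5 'x' -> {2}, take 2 (1->2 ok)
  t6 'y' -> {0,1,3}, take 1 (2->1 ok)
  t7 'y' -> {0,1,3}, take 0 (1->0 ok)
  t8 'y' -> {0,1,3}, take 1 (0->1 ok)
  t9 'y' -> {0,1,3}, take 3 (1->3 ok)
  t10 'y' -> {0,1,3}, take 1 (3->1 ok)
  t11 'y' -> {0,1,3}, take 0 (1->0 ok)
  t12 'y' -> {0,1,3}, take 1 (0->1 ok)
  t13 'x' -> {2}, take 2 (1->2 ok)
  t14 'y' -> {0,1,3}, take 1 (2->1 ok)
  t15 'x' -> {2}, take 2 (1->2 ok)
  t16 'y' -> {0,1,3}, take 3 (2->3 ok)
  t17 'y' -> {0,1,3}, take 1 (3->1 ok)
  t18 'x' -> {2}, take 2 (1->2 ok)
  t19 'y' -> {0,1,3}, take 1 (2->1 ok)
  t20 'x' -> {2}, take 2 (1->2 ok)
  t21 'y' -> {0,1,3}, take 1 (2->1 ok)
  t22 'x' -> {2}, take 2 (1->2 ok)
  t23 'y' -> {0,1,3}, take 3 (2->3 ok)
  t24 'x' -> {2}, take 2 (3->2 ok)
  t25 'y' -> {0,1,3}, take 1 (2->1 ok)
  t26 'y' -> {0,1,3}, take 3 (1->3 ok)
  t27 'x' -> {2}, take 2 (3->2 ok)
  t28 'y' -> {0,1,3}, take 1 (2->1 ok)
  t29 'y' -> {0,1,3}, take 0 (1->0 ok)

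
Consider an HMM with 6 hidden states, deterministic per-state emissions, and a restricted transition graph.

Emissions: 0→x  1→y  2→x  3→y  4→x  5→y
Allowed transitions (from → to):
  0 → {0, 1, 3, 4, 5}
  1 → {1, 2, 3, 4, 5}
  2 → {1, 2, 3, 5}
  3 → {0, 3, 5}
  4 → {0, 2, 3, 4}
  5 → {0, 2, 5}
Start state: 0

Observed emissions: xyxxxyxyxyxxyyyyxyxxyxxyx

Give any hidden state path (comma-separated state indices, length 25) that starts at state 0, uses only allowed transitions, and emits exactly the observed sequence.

  pos 0: x in {0,2,4}, choose 0; start
  pos 1: y in {1,3,5}, choose 5; 0->5 ok
  pos 2: x in {0,2,4}, choose 2; 5->2 ok
  pos 3: x in {0,2,4}, choose 2; 2->2 ok
  pos 4: x in {0,2,4}, choose 2; 2->2 ok
  pos 5: y in {1,3,5}, choose 5; 2->5 ok
  pos 6: x in {0,2,4}, choose 2; 5->2 ok
  pos 7: y in {1,3,5}, choose 5; 2->5 ok
  pos 8: x in {0,2,4}, choose 2; 5->2 ok
  pos 9: y in {1,3,5}, choose 5; 2->5 ok
  pos 10: x in {0,2,4}, choose 0; 5->0 ok
  pos 11: x in {0,2,4}, choose 0; 0->0 ok
  pos 12: y in {1,3,5}, choose 3; 0->3 ok
  pos 13: y in {1,3,5}, choose 3; 3->3 ok
  pos 14: y in {1,3,5}, choose 3; 3->3 ok
  pos 15: y in {1,3,5}, choose 5; 3->5 ok
  pos 16: x in {0,2,4}, choose 2; 5->2 ok
  pos 17: y in {1,3,5}, choose 5; 2->5 ok
  pos 18: x in {0,2,4}, choose 0; 5->0 ok
  pos 19: x in {0,2,4}, choose 0; 0->0 ok
  pos 20: y in {1,3,5}, choose 5; 0->5 ok
  pos 21: x in {0,2,4}, choose 2; 5->2 ok
  pos 22: x in {0,2,4}, choose 2; 2->2 ok
  pos 23: y in {1,3,5}, choose 5; 2->5 ok
  pos 24: x in {0,2,4}, choose 2; 5->2 ok

0,5,2,2,2,5,2,5,2,5,0,0,3,3,3,5,2,5,0,0,5,2,2,5,2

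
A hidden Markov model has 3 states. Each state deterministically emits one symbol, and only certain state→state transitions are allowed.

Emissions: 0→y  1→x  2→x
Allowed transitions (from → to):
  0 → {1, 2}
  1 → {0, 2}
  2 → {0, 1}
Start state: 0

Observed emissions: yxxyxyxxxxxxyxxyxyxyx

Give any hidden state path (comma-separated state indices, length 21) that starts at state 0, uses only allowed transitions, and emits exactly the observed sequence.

0,1,2,0,2,0,2,1,2,1,2,1,0,2,1,0,1,0,1,0,1

  [0] y  {0}  => 0  start
  [1] x  {1,2}  => 1  0->1 ok
  [2] x  {1,2}  => 2  1->2 ok
  [3] y  {0}  => 0  2->0 ok
  [4] x  {1,2}  => 2  0->2 ok
  [5] y  {0}  => 0  2->0 ok
  [6] x  {1,2}  => 2  0->2 ok
  [7] x  {1,2}  => 1  2->1 ok
  [8] x  {1,2}  => 2  1->2 ok
  [9] x  {1,2}  => 1  2->1 ok
  [10] x  {1,2}  => 2  1->2 ok
  [11] x  {1,2}  => 1  2->1 ok
  [12] y  {0}  => 0  1->0 ok
  [13] x  {1,2}  => 2  0->2 ok
  [14] x  {1,2}  => 1  2->1 ok
  [15] y  {0}  => 0  1->0 ok
  [16] x  {1,2}  => 1  0->1 ok
  [17] y  {0}  => 0  1->0 ok
  [18] x  {1,2}  => 1  0->1 ok
  [19] y  {0}  => 0  1->0 ok
  [20] x  {1,2}  => 1  0->1 ok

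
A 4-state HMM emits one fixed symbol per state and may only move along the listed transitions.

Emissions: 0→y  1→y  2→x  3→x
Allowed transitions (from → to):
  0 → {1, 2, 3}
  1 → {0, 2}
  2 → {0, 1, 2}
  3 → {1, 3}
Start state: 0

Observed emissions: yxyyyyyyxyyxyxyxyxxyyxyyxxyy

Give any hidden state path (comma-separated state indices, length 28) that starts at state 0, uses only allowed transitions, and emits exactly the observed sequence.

  pos 0: y in {0,1}, choose 0; start
  pos 1: x in {2,3}, choose 2; 0->2 ok
  pos 2: y in {0,1}, choose 0; 2->0 ok
  pos 3: y in {0,1}, choose 1; 0->1 ok
  pos 4: y in {0,1}, choose 0; 1->0 ok
  pos 5: y in {0,1}, choose 1; 0->1 ok
  pos 6: y in {0,1}, choose 0; 1->0 ok
  pos 7: y in {0,1}, choose 1; 0->1 ok
  pos 8: x in {2,3}, choose 2; 1->2 ok
  pos 9: y in {0,1}, choose 0; 2->0 ok
  pos 10: y in {0,1}, choose 1; 0->1 ok
  pos 11: x in {2,3}, choose 2; 1->2 ok
  pos 12: y in {0,1}, choose 0; 2->0 ok
  pos 13: x in {2,3}, choose 3; 0->3 ok
  pos 14: y in {0,1}, choose 1; 3->1 ok
  pos 15: x in {2,3}, choose 2; 1->2 ok
  pos 16: y in {0,1}, choose 0; 2->0 ok
  pos 17: x in {2,3}, choose 3; 0->3 ok
  pos 18: x in {2,3}, choose 3; 3->3 ok
  pos 19: y in {0,1}, choose 1; 3->1 ok
  pos 20: y in {0,1}, choose 0; 1->0 ok
  pos 21: x in {2,3}, choose 2; 0->2 ok
  pos 22: y in {0,1}, choose 1; 2->1 ok
  pos 23: y in {0,1}, choose 0; 1->0 ok
  pos 24: x in {2,3}, choose 2; 0->2 ok
  pos 25: x in {2,3}, choose 2; 2->2 ok
  pos 26: y in {0,1}, choose 1; 2->1 ok
  pos 27: y in {0,1}, choose 0; 1->0 ok

0,2,0,1,0,1,0,1,2,0,1,2,0,3,1,2,0,3,3,1,0,2,1,0,2,2,1,0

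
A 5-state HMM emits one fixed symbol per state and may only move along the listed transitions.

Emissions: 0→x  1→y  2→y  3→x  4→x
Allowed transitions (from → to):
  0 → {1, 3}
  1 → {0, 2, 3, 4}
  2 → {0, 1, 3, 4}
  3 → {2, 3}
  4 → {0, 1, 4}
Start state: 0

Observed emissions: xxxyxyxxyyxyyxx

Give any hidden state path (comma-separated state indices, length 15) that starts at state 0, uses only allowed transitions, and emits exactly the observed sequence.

  t0 'x' -> {0,3,4}, take 0 (start)
  t1 'x' -> {0,3,4}, take 3 (0->3 ok)
  t2 'x' -> {0,3,4}, take 3 (3->3 ok)
  t3 'y' -> {1,2}, take 2 (3->2 ok)
  t4 'x' -> {0,3,4}, take 3 (2->3 ok)
  t5 'y' -> {1,2}, take 2 (3->2 ok)
  t6 'x' -> {0,3,4}, take 3 (2->3 ok)
  t7 'x' -> {0,3,4}, take 3 (3->3 ok)
  t8 'y' -> {1,2}, take 2 (3->2 ok)
  t9 'y' -> {1,2}, take 1 (2->1 ok)
  t10 'x' -> {0,3,4}, take 0 (1->0 ok)
  t11 'y' -> {1,2}, take 1 (0->1 ok)
  t12 'y' -> {1,2}, take 2 (1->2 ok)
  t13 'x' -> {0,3,4}, take 4 (2->4 ok)
  t14 'x' -> {0,3,4}, take 0 (4->0 ok)

0,3,3,2,3,2,3,3,2,1,0,1,2,4,0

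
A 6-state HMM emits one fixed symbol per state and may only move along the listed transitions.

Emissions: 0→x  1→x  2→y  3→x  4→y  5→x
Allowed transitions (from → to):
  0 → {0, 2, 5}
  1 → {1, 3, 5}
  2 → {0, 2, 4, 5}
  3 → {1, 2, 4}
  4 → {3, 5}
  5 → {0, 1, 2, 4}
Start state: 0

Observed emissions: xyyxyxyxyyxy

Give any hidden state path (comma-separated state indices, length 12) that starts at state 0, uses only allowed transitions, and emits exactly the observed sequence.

  0: obs=x cand={0,1,3,5} pick 0 [start]
  1: obs=y cand={2,4} pick 2 [0->2 ok]
  2: obs=y cand={2,4} pick 2 [2->2 ok]
  3: obs=x cand={0,1,3,5} pick 5 [2->5 ok]
  4: obs=y cand={2,4} pick 4 [5->4 ok]
  5: obs=x cand={0,1,3,5} pick 5 [4->5 ok]
  6: obs=y cand={2,4} pick 4 [5->4 ok]
  7: obs=x cand={0,1,3,5} pick 3 [4->3 ok]
  8: obs=y cand={2,4} pick 2 [3->2 ok]
  9: obs=y cand={2,4} pick 4 [2->4 ok]
  10: obs=x cand={0,1,3,5} pick 3 [4->3 ok]
  11: obs=y cand={2,4} pick 2 [3->2 ok]

0,2,2,5,4,5,4,3,2,4,3,2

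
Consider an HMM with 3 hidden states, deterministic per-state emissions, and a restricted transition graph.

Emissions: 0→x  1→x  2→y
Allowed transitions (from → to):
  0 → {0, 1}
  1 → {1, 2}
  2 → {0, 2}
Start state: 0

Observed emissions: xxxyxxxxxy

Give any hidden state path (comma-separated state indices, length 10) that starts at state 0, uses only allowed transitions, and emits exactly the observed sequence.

  pos 0: x in {0,1}, choose 0; start
  pos 1: x in {0,1}, choose 1; 0->1 ok
  pos 2: x in {0,1}, choose 1; 1->1 ok
  pos 3: y in {2}, choose 2; 1->2 ok
  pos 4: x in {0,1}, choose 0; 2->0 ok
  pos 5: x in {0,1}, choose 0; 0->0 ok
  pos 6: x in {0,1}, choose 1; 0->1 ok
  pos 7: x in {0,1}, choose 1; 1->1 ok
  pos 8: x in {0,1}, choose 1; 1->1 ok
  pos 9: y in {2}, choose 2; 1->2 ok

0,1,1,2,0,0,1,1,1,2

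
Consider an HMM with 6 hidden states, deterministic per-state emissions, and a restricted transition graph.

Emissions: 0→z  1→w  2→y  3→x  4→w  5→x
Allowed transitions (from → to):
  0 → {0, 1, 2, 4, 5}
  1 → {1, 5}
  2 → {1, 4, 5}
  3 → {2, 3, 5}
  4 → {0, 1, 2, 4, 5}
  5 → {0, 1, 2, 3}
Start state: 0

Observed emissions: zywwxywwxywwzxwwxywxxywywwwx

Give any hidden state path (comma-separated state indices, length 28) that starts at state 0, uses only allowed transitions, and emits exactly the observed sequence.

0,2,4,1,5,2,4,1,5,2,4,4,0,5,1,1,5,2,1,5,3,2,4,2,4,1,1,5

  pos 0: z in {0}, choose 0; start
  pos 1: y in {2}, choose 2; 0->2 ok
  pos 2: w in {1,4}, choose 4; 2->4 ok
  pos 3: w in {1,4}, choose 1; 4->1 ok
  pos 4: x in {3,5}, choose 5; 1->5 ok
  pos 5: y in {2}, choose 2; 5->2 ok
  pos 6: w in {1,4}, choose 4; 2->4 ok
  pos 7: w in {1,4}, choose 1; 4->1 ok
  pos 8: x in {3,5}, choose 5; 1->5 ok
  pos 9: y in {2}, choose 2; 5->2 ok
  pos 10: w in {1,4}, choose 4; 2->4 ok
  pos 11: w in {1,4}, choose 4; 4->4 ok
  pos 12: z in {0}, choose 0; 4->0 ok
  pos 13: x in {3,5}, choose 5; 0->5 ok
  pos 14: w in {1,4}, choose 1; 5->1 ok
  pos 15: w in {1,4}, choose 1; 1->1 ok
  pos 16: x in {3,5}, choose 5; 1->5 ok
  pos 17: y in {2}, choose 2; 5->2 ok
  pos 18: w in {1,4}, choose 1; 2->1 ok
  pos 19: x in {3,5}, choose 5; 1->5 ok
  pos 20: x in {3,5}, choose 3; 5->3 ok
  pos 21: y in {2}, choose 2; 3->2 ok
  pos 22: w in {1,4}, choose 4; 2->4 ok
  pos 23: y in {2}, choose 2; 4->2 ok
  pos 24: w in {1,4}, choose 4; 2->4 ok
  pos 25: w in {1,4}, choose 1; 4->1 ok
  pos 26: w in {1,4}, choose 1; 1->1 ok
  pos 27: x in {3,5}, choose 5; 1->5 ok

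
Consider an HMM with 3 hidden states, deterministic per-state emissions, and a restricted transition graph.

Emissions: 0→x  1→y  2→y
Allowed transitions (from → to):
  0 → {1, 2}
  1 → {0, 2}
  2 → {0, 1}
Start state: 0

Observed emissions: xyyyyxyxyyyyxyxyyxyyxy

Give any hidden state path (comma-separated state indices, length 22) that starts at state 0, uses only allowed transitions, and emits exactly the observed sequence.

0,1,2,1,2,0,1,0,1,2,1,2,0,1,0,2,1,0,1,2,0,2

  pos 0: x in {0}, choose 0; start
  pos 1: y in {1,2}, choose 1; 0->1 ok
  pos 2: y in {1,2}, choose 2; 1->2 ok
  pos 3: y in {1,2}, choose 1; 2->1 ok
  pos 4: y in {1,2}, choose 2; 1->2 ok
  pos 5: x in {0}, choose 0; 2->0 ok
  pos 6: y in {1,2}, choose 1; 0->1 ok
  pos 7: x in {0}, choose 0; 1->0 ok
  pos 8: y in {1,2}, choose 1; 0->1 ok
  pos 9: y in {1,2}, choose 2; 1->2 ok
  pos 10: y in {1,2}, choose 1; 2->1 ok
  pos 11: y in {1,2}, choose 2; 1->2 ok
  pos 12: x in {0}, choose 0; 2->0 ok
  pos 13: y in {1,2}, choose 1; 0->1 ok
  pos 14: x in {0}, choose 0; 1->0 ok
  pos 15: y in {1,2}, choose 2; 0->2 ok
  pos 16: y in {1,2}, choose 1; 2->1 ok
  pos 17: x in {0}, choose 0; 1->0 ok
  pos 18: y in {1,2}, choose 1; 0->1 ok
  pos 19: y in {1,2}, choose 2; 1->2 ok
  pos 20: x in {0}, choose 0; 2->0 ok
  pos 21: y in {1,2}, choose 2; 0->2 ok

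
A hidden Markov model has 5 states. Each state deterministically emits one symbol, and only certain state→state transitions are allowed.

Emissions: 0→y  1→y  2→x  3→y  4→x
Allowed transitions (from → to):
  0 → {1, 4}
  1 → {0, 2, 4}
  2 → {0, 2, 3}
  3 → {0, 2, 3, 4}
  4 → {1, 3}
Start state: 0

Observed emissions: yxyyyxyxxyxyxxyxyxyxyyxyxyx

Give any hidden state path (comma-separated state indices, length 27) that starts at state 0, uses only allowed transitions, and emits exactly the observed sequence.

0,4,3,3,3,4,3,2,2,0,4,3,2,2,0,4,3,2,0,4,3,3,4,1,4,3,2

  pos 0: y in {0,1,3}, choose 0; start
  pos 1: x in {2,4}, choose 4; 0->4 ok
  pos 2: y in {0,1,3}, choose 3; 4->3 ok
  pos 3: y in {0,1,3}, choose 3; 3->3 ok
  pos 4: y in {0,1,3}, choose 3; 3->3 ok
  pos 5: x in {2,4}, choose 4; 3->4 ok
  pos 6: y in {0,1,3}, choose 3; 4->3 ok
  pos 7: x in {2,4}, choose 2; 3->2 ok
  pos 8: x in {2,4}, choose 2; 2->2 ok
  pos 9: y in {0,1,3}, choose 0; 2->0 ok
  pos 10: x in {2,4}, choose 4; 0->4 ok
  pos 11: y in {0,1,3}, choose 3; 4->3 ok
  pos 12: x in {2,4}, choose 2; 3->2 ok
  pos 13: x in {2,4}, choose 2; 2->2 ok
  pos 14: y in {0,1,3}, choose 0; 2->0 ok
  pos 15: x in {2,4}, choose 4; 0->4 ok
  pos 16: y in {0,1,3}, choose 3; 4->3 ok
  pos 17: x in {2,4}, choose 2; 3->2 ok
  pos 18: y in {0,1,3}, choose 0; 2->0 ok
  pos 19: x in {2,4}, choose 4; 0->4 ok
  pos 20: y in {0,1,3}, choose 3; 4->3 ok
  pos 21: y in {0,1,3}, choose 3; 3->3 ok
  pos 22: x in {2,4}, choose 4; 3->4 ok
  pos 23: y in {0,1,3}, choose 1; 4->1 ok
  pos 24: x in {2,4}, choose 4; 1->4 ok
  pos 25: y in {0,1,3}, choose 3; 4->3 ok
  pos 26: x in {2,4}, choose 2; 3->2 ok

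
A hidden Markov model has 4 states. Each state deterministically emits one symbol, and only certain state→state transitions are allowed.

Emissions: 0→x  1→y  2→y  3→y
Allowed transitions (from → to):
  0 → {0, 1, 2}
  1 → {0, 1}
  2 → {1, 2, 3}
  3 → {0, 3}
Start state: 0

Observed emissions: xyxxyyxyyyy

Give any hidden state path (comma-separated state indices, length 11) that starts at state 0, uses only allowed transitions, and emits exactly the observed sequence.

0,1,0,0,1,1,0,2,2,3,3

  0: obs=x cand={0} pick 0 [start]
  1: obs=y cand={1,2,3} pick 1 [0->1 ok]
  2: obs=x cand={0} pick 0 [1->0 ok]
  3: obs=x cand={0} pick 0 [0->0 ok]
  4: obs=y cand={1,2,3} pick 1 [0->1 ok]
  5: obs=y cand={1,2,3} pick 1 [1->1 ok]
  6: obs=x cand={0} pick 0 [1->0 ok]
  7: obs=y cand={1,2,3} pick 2 [0->2 ok]
  8: obs=y cand={1,2,3} pick 2 [2->2 ok]
  9: obs=y cand={1,2,3} pick 3 [2->3 ok]
  10: obs=y cand={1,2,3} pick 3 [3->3 ok]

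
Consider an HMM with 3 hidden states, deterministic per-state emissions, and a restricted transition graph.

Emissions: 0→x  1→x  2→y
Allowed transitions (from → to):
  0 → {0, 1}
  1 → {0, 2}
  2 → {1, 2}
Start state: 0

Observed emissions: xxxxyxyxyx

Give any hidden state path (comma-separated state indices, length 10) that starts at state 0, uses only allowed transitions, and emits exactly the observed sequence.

  pos 0: x in {0,1}, choose 0; start
  pos 1: x in {0,1}, choose 0; 0->0 ok
  pos 2: x in {0,1}, choose 0; 0->0 ok
  pos 3: x in {0,1}, choose 1; 0->1 ok
  pos 4: y in {2}, choose 2; 1->2 ok
  pos 5: x in {0,1}, choose 1; 2->1 ok
  pos 6: y in {2}, choose 2; 1->2 ok
  pos 7: x in {0,1}, choose 1; 2->1 ok
  pos 8: y in {2}, choose 2; 1->2 ok
  pos 9: x in {0,1}, choose 1; 2->1 ok

0,0,0,1,2,1,2,1,2,1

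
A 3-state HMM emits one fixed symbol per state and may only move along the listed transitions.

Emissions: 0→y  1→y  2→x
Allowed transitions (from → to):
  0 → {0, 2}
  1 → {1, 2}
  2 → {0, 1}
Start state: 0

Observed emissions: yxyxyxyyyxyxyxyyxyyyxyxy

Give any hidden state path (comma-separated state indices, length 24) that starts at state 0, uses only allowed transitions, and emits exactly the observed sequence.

  t0 'y' -> {0,1}, take 0 (start)
  t1 'x' -> {2}, take 2 (0->2 ok)
  t2 'y' -> {0,1}, take 1 (2->1 ok)
  t3 'x' -> {2}, take 2 (1->2 ok)
  t4 'y' -> {0,1}, take 0 (2->0 ok)
  t5 'x' -> {2}, take 2 (0->2 ok)
  t6 'y' -> {0,1}, take 1 (2->1 ok)
  t7 'y' -> {0,1}, take 1 (1->1 ok)
  t8 'y' -> {0,1}, take 1 (1->1 ok)
  t9 'x' -> {2}, take 2 (1->2 ok)
  t10 'y' -> {0,1}, take 1 (2->1 ok)
  t11 'x' -> {2}, take 2 (1->2 ok)
  t12 'y' -> {0,1}, take 0 (2->0 ok)
  t13 'x' -> {2}, take 2 (0->2 ok)
  t14 'y' -> {0,1}, take 0 (2->0 ok)
  t15 'y' -> {0,1}, take 0 (0->0 ok)
  t16 'x' -> {2}, take 2 (0->2 ok)
  t17 'y' -> {0,1}, take 0 (2->0 ok)
  t18 'y' -> {0,1}, take 0 (0->0 ok)
  t19 'y' -> {0,1}, take 0 (0->0 ok)
  t20 'x' -> {2}, take 2 (0->2 ok)
  t21 'y' -> {0,1}, take 0 (2->0 ok)
  t22 'x' -> {2}, take 2 (0->2 ok)
  t23 'y' -> {0,1}, take 0 (2->0 ok)

0,2,1,2,0,2,1,1,1,2,1,2,0,2,0,0,2,0,0,0,2,0,2,0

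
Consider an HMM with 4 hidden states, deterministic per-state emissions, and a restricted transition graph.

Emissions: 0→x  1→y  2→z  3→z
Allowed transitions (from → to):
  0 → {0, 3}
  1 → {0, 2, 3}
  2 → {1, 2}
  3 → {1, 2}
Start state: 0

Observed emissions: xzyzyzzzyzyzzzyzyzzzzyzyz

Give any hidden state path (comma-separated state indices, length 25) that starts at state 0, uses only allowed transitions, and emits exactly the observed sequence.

  [0] x  {0}  => 0  start
  [1] z  {2,3}  => 3  0->3 ok
  [2] y  {1}  => 1  3->1 ok
  [3] z  {2,3}  => 3  1->3 ok
  [4] y  {1}  => 1  3->1 ok
  [5] z  {2,3}  => 3  1->3 ok
  [6] z  {2,3}  => 2  3->2 ok
  [7] z  {2,3}  => 2  2->2 ok
  [8] y  {1}  => 1  2->1 ok
  [9] z  {2,3}  => 2  1->2 ok
  [10] y  {1}  => 1  2->1 ok
  [11] z  {2,3}  => 2  1->2 ok
  [12] z  {2,3}  => 2  2->2 ok
  [13] z  {2,3}  => 2  2->2 ok
  [14] y  {1}  => 1  2->1 ok
  [15] z  {2,3}  => 3  1->3 ok
  [16] y  {1}  => 1  3->1 ok
  [17] z  {2,3}  => 3  1->3 ok
  [18] z  {2,3}  => 2  3->2 ok
  [19] z  {2,3}  => 2  2->2 ok
  [20] z  {2,3}  => 2  2->2 ok
  [21] y  {1}  => 1  2->1 ok
  [22] z  {2,3}  => 3  1->3 ok
  [23] y  {1}  => 1  3->1 ok
  [24] z  {2,3}  => 2  1->2 ok

0,3,1,3,1,3,2,2,1,2,1,2,2,2,1,3,1,3,2,2,2,1,3,1,2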